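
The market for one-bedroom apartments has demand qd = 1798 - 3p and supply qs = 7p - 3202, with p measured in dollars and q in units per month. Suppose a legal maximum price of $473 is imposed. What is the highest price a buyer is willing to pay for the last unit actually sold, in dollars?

563

In a free market, 1798 - 3p = 7p - 3202 gives the equilibrium p* = 500, q* = 298.
Because the ceiling (473) lies below the market-clearing price, it is binding.
At p = 473: qd = 1798 - 3·473 = 379 and qs = 7·473 - 3202 = 109.
Only 109 units reach the market. On the demand curve, the marginal buyer's willingness to pay at q = 109 is (1798 - 109)/3 = 563.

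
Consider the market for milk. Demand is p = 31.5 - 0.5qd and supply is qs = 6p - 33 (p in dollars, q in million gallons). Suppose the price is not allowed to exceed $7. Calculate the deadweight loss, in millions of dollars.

300

Rearranging demand gives qd = 63 - 2p. Without the control the market clears where 63 - 2p = 6p - 33, i.e. p* = 12 and q* = 39.
Since 7 < 12, the ceiling is binding.
At p = 7: qd = 63 - 2·7 = 49 and qs = 6·7 - 33 = 9.
Quantity traded falls to 9. At q = 9 the demand price is (63 - 9)/2 = 27 and the supply price is (33 + 9)/6 = 7.
Deadweight loss = ½ · (27 - 7) · (39 - 9) = ½ · 20 · 30 = 300.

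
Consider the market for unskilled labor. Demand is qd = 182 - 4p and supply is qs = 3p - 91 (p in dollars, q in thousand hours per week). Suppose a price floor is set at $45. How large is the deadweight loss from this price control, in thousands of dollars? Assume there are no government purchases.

168

Setting quantity demanded equal to quantity supplied, 182 - 4p = 3p - 91, gives p* = 39 and q* = 26.
The floor of 45 is above the equilibrium price 39, so it binds.
At p = 45: qd = 182 - 4·45 = 2 and qs = 3·45 - 91 = 44.
Quantity traded falls to 2. At q = 2 the demand price is (182 - 2)/4 = 45 and the supply price is (91 + 2)/3 = 31.
Deadweight loss = ½ · (45 - 31) · (26 - 2) = ½ · 14 · 24 = 168.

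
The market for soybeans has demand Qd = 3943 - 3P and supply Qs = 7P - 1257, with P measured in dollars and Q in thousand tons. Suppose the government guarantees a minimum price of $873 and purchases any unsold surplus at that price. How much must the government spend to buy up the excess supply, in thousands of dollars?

3081690

Without the control the market clears where 3943 - 3P = 7P - 1257, i.e. P* = 520 and Q* = 2383.
The floor of 873 is above the equilibrium price 520, so it binds.
At P = 873: Qd = 3943 - 3·873 = 1324 and Qs = 7·873 - 1257 = 4854.
Surplus = Qs - Qd = 3530.
Government expenditure = surplus × support price = 3530 × 873 = 3081690.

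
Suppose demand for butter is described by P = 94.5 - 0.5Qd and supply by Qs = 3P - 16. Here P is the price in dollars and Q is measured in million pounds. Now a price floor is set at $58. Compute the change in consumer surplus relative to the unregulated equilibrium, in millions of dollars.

Rearranging demand gives Qd = 189 - 2P. Setting quantity demanded equal to quantity supplied, 189 - 2P = 3P - 16, gives P* = 41 and Q* = 107.
Because the floor (58) lies above the market-clearing price, it is binding.
At P = 58: Qd = 189 - 2·58 = 73 and Qs = 3·58 - 16 = 158.
Consumer surplus without the control is ½ · (94.5 - 41) · 107 = 2862.25.
With the floor, consumers buy 73 units at 58, so CS = ½ · (94.5 - 58) · 73 = 1332.25.
Change in consumer surplus = 1332.25 - 2862.25 = -1530.

-1530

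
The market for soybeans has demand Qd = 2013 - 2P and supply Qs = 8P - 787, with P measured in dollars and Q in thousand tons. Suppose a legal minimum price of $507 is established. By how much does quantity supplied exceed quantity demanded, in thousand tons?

2270

Setting quantity demanded equal to quantity supplied, 2013 - 2P = 8P - 787, gives P* = 280 and Q* = 1453.
The floor of 507 is above the equilibrium price 280, so it binds.
At P = 507: Qd = 2013 - 2·507 = 999 and Qs = 8·507 - 787 = 3269.
Surplus = Qs - Qd = 3269 - 999 = 2270.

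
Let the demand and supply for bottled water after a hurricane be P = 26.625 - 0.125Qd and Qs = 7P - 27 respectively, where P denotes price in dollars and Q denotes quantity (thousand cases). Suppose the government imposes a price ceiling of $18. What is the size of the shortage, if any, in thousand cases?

0

Rearranging demand gives Qd = 213 - 8P. Setting quantity demanded equal to quantity supplied, 213 - 8P = 7P - 27, gives P* = 16 and Q* = 85.
The ceiling of 18 is above the equilibrium price 16, so it is not binding; the market clears at P* = 16, Q* = 85.
Since the control does not bind, there is no shortage.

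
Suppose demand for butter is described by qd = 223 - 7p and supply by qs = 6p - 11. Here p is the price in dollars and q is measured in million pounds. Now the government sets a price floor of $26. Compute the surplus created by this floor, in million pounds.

104

Setting quantity demanded equal to quantity supplied, 223 - 7p = 6p - 11, gives p* = 18 and q* = 97.
The floor of 26 is above the equilibrium price 18, so it binds.
At p = 26: qd = 223 - 7·26 = 41 and qs = 6·26 - 11 = 145.
Surplus = qs - qd = 145 - 41 = 104.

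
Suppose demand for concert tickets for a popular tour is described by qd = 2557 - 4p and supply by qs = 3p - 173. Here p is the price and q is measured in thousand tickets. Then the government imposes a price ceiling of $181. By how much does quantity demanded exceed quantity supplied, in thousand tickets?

Equilibrium: 2557 - 4p = 3p - 173, so 2730 = 7p and p* = 390, q* = 997.
The ceiling of 181 is below the equilibrium price 390, so it binds.
At p = 181: qd = 2557 - 4·181 = 1833 and qs = 3·181 - 173 = 370.
Shortage = qd - qs = 1833 - 370 = 1463.

1463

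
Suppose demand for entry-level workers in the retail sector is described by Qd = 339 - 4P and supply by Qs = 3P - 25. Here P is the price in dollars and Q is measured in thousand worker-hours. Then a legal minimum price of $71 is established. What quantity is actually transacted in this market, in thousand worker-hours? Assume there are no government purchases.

55

Without the control the market clears where 339 - 4P = 3P - 25, i.e. P* = 52 and Q* = 131.
Since 71 > 52, the floor is binding.
At P = 71: Qd = 339 - 4·71 = 55 and Qs = 3·71 - 25 = 188.
The quantity actually transacted is the short side, demand: 55.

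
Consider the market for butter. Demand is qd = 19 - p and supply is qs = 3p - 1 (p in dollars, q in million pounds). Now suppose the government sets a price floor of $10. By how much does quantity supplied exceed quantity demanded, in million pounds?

20

Setting quantity demanded equal to quantity supplied, 19 - p = 3p - 1, gives p* = 5 and q* = 14.
Since 10 > 5, the floor is binding.
At p = 10: qd = 19 - 10 = 9 and qs = 3·10 - 1 = 29.
Surplus = qs - qd = 29 - 9 = 20.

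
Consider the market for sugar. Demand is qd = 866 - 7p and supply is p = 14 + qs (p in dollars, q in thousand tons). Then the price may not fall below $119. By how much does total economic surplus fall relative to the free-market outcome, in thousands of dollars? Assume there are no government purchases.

Rearranging supply gives qs = p - 14. In a free market, 866 - 7p = p - 14 gives the equilibrium p* = 110, q* = 96.
The floor of 119 is above the equilibrium price 110, so it binds.
At p = 119: qd = 866 - 7·119 = 33 and qs = 119 - 14 = 105.
Quantity traded falls to 33. At q = 33 the demand price is (866 - 33)/7 = 119 and the supply price is 14 + 33 = 47.
Deadweight loss = ½ · (119 - 47) · (96 - 33) = ½ · 72 · 63 = 2268.

2268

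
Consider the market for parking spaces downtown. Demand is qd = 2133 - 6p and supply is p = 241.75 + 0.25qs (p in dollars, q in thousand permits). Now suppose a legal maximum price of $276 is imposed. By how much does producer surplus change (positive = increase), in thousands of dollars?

-6970

Rearranging supply gives qs = 4p - 967. Without the control the market clears where 2133 - 6p = 4p - 967, i.e. p* = 310 and q* = 273.
The ceiling of 276 is below the equilibrium price 310, so it binds.
At p = 276: qd = 2133 - 6·276 = 477 and qs = 4·276 - 967 = 137.
Producer surplus without the control is ½ · (310 - 241.75) · 273 = 9316.125.
With the ceiling, producers sell 137 units at 276, so PS = ½ · (276 - 241.75) · 137 = 2346.125.
Change in producer surplus = 2346.125 - 9316.125 = -6970.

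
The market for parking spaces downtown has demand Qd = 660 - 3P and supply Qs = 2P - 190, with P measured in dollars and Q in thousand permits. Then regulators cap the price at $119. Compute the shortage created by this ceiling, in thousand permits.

In a free market, 660 - 3P = 2P - 190 gives the equilibrium P* = 170, Q* = 150.
Since 119 < 170, the ceiling is binding.
At P = 119: Qd = 660 - 3·119 = 303 and Qs = 2·119 - 190 = 48.
Shortage = Qd - Qs = 303 - 48 = 255.

255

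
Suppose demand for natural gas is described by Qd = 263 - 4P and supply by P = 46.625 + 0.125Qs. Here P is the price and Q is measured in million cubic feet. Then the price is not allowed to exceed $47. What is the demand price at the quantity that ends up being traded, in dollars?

65

Rearranging supply gives Qs = 8P - 373. In a free market, 263 - 4P = 8P - 373 gives the equilibrium P* = 53, Q* = 51.
The ceiling of 47 is below the equilibrium price 53, so it binds.
At P = 47: Qd = 263 - 4·47 = 75 and Qs = 8·47 - 373 = 3.
Only 3 units reach the market. On the demand curve, the marginal buyer's willingness to pay at Q = 3 is (263 - 3)/4 = 65.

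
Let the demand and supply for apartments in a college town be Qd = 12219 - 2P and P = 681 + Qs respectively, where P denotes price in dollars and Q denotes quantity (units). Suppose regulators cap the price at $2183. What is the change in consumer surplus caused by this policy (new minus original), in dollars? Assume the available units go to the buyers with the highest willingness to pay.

Rearranging supply gives Qs = P - 681. Equilibrium: 12219 - 2P = P - 681, so 12900 = 3P and P* = 4300, Q* = 3619.
Since 2183 < 4300, the ceiling is binding.
At P = 2183: Qd = 12219 - 2·2183 = 7853 and Qs = 2183 - 681 = 1502.
Consumer surplus without the control is ½ · (6109.5 - 4300) · 3619 = 3274290.25.
With the ceiling, 1502 units are sold at 2183 (assume they go to the highest-value buyers). The demand price at Q = 1502 is 5358.5, so CS = ½ · [(6109.5 - 2183) + (5358.5 - 2183)] · 1502 = 5333602.
Change in consumer surplus = 5333602 - 3274290.25 = 2059311.75.

2059311.75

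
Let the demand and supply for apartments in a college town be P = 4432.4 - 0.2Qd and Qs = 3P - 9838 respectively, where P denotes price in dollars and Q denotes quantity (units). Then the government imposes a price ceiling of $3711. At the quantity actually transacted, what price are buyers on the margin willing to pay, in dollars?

4173.4

Rearranging demand gives Qd = 22162 - 5P. In a free market, 22162 - 5P = 3P - 9838 gives the equilibrium P* = 4000, Q* = 2162.
Because the ceiling (3711) lies below the market-clearing price, it is binding.
At P = 3711: Qd = 22162 - 5·3711 = 3607 and Qs = 3·3711 - 9838 = 1295.
Only 1295 units reach the market. On the demand curve, the marginal buyer's willingness to pay at Q = 1295 is (22162 - 1295)/5 = 4173.4.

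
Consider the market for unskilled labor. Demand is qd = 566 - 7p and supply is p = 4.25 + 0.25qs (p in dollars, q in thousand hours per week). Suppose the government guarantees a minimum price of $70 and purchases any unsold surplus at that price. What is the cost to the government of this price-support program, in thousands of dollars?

13090

Rearranging supply gives qs = 4p - 17. Setting quantity demanded equal to quantity supplied, 566 - 7p = 4p - 17, gives p* = 53 and q* = 195.
The floor of 70 is above the equilibrium price 53, so it binds.
At p = 70: qd = 566 - 7·70 = 76 and qs = 4·70 - 17 = 263.
Surplus = qs - qd = 187.
Government expenditure = surplus × support price = 187 × 70 = 13090.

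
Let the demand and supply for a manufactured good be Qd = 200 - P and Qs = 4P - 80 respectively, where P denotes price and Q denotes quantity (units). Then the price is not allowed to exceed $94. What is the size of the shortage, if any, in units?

Setting quantity demanded equal to quantity supplied, 200 - P = 4P - 80, gives P* = 56 and Q* = 144.
Since 94 is above P* = 56, the ceiling does not bind and the free-market outcome prevails.
Since the control does not bind, there is no shortage.

0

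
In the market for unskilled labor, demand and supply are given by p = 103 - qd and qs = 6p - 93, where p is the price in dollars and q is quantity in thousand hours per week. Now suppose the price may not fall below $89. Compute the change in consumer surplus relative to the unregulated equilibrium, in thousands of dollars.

Rearranging demand gives qd = 103 - p. In a free market, 103 - p = 6p - 93 gives the equilibrium p* = 28, q* = 75.
Since 89 > 28, the floor is binding.
At p = 89: qd = 103 - 89 = 14 and qs = 6·89 - 93 = 441.
Consumer surplus without the control is ½ · (103 - 28) · 75 = 2812.5.
With the floor, consumers buy 14 units at 89, so CS = ½ · (103 - 89) · 14 = 98.
Change in consumer surplus = 98 - 2812.5 = -2714.5.

-2714.5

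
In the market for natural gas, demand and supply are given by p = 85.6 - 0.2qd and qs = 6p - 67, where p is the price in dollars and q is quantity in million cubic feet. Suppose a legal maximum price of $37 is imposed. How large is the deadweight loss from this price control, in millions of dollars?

422.4

Rearranging demand gives qd = 428 - 5p. In a free market, 428 - 5p = 6p - 67 gives the equilibrium p* = 45, q* = 203.
Because the ceiling (37) lies below the market-clearing price, it is binding.
At p = 37: qd = 428 - 5·37 = 243 and qs = 6·37 - 67 = 155.
Quantity traded falls to 155. At q = 155 the demand price is (428 - 155)/5 = 54.6 and the supply price is (67 + 155)/6 = 37.
Deadweight loss = ½ · (54.6 - 37) · (203 - 155) = ½ · 17.6 · 48 = 422.4.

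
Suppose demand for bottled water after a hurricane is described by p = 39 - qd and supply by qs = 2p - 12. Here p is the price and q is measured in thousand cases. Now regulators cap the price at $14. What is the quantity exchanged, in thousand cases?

16

Rearranging demand gives qd = 39 - p. Equilibrium: 39 - p = 2p - 12, so 51 = 3p and p* = 17, q* = 22.
The ceiling of 14 is below the equilibrium price 17, so it binds.
At p = 14: qd = 39 - 14 = 25 and qs = 2·14 - 12 = 16.
The quantity actually transacted is the short side, supply: 16.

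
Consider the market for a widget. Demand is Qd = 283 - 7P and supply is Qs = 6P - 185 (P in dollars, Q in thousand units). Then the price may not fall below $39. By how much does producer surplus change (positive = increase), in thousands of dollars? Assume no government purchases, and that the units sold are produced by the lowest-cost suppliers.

In a free market, 283 - 7P = 6P - 185 gives the equilibrium P* = 36, Q* = 31.
The floor of 39 is above the equilibrium price 36, so it binds.
At P = 39: Qd = 283 - 7·39 = 10 and Qs = 6·39 - 185 = 49.
Producer surplus without the control is ½ · (36 - 185/6) · 31 = 961/12.
With the floor, 10 units are sold at 39. The supply price at Q = 10 is 32.5, so PS = ½ · [(39 - 185/6) + (39 - 32.5)] · 10 = 220/3.
Change in producer surplus = 220/3 - 961/12 = -6.75.

-6.75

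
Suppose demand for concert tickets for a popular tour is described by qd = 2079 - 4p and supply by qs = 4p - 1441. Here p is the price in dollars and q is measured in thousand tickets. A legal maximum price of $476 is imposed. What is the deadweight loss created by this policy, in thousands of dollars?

0

Equilibrium: 2079 - 4p = 4p - 1441, so 3520 = 8p and p* = 440, q* = 319.
The ceiling of 476 is above the equilibrium price 440, so it is not binding; the market clears at p* = 440, q* = 319.
Since the control does not bind, no trades are prevented and deadweight loss is zero.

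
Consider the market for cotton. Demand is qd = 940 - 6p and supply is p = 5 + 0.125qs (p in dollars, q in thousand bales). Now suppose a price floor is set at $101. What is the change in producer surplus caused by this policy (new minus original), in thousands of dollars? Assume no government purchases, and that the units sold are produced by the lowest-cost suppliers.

Rearranging supply gives qs = 8p - 40. Equilibrium: 940 - 6p = 8p - 40, so 980 = 14p and p* = 70, q* = 520.
Because the floor (101) lies above the market-clearing price, it is binding.
At p = 101: qd = 940 - 6·101 = 334 and qs = 8·101 - 40 = 768.
Producer surplus without the control is ½ · (70 - 5) · 520 = 16900.
With the floor, 334 units are sold at 101. The supply price at q = 334 is 46.75, so PS = ½ · [(101 - 5) + (101 - 46.75)] · 334 = 25091.75.
Change in producer surplus = 25091.75 - 16900 = 8191.75.

8191.75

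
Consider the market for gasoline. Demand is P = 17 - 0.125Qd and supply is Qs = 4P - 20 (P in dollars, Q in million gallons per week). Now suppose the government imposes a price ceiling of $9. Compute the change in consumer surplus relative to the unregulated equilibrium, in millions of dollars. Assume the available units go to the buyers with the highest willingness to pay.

48

Rearranging demand gives Qd = 136 - 8P. Without the control the market clears where 136 - 8P = 4P - 20, i.e. P* = 13 and Q* = 32.
The ceiling of 9 is below the equilibrium price 13, so it binds.
At P = 9: Qd = 136 - 8·9 = 64 and Qs = 4·9 - 20 = 16.
Consumer surplus without the control is ½ · (17 - 13) · 32 = 64.
With the ceiling, 16 units are sold at 9 (assume they go to the highest-value buyers). The demand price at Q = 16 is 15, so CS = ½ · [(17 - 9) + (15 - 9)] · 16 = 112.
Change in consumer surplus = 112 - 64 = 48.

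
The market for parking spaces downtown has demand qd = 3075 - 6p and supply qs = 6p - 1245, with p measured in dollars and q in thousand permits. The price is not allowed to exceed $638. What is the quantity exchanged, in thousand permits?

In a free market, 3075 - 6p = 6p - 1245 gives the equilibrium p* = 360, q* = 915.
The ceiling of 638 is above the equilibrium price 360, so it is not binding; the market clears at p* = 360, q* = 915.

915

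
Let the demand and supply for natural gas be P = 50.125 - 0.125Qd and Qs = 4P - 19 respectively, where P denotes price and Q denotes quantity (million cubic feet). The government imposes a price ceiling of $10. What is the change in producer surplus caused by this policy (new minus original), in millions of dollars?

Rearranging demand gives Qd = 401 - 8P. In a free market, 401 - 8P = 4P - 19 gives the equilibrium P* = 35, Q* = 121.
The ceiling of 10 is below the equilibrium price 35, so it binds.
At P = 10: Qd = 401 - 8·10 = 321 and Qs = 4·10 - 19 = 21.
Producer surplus without the control is ½ · (35 - 4.75) · 121 = 1830.125.
With the ceiling, producers sell 21 units at 10, so PS = ½ · (10 - 4.75) · 21 = 55.125.
Change in producer surplus = 55.125 - 1830.125 = -1775.

-1775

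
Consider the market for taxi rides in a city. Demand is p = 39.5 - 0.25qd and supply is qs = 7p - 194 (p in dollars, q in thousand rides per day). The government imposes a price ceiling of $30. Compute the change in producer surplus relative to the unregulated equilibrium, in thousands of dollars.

-46

Rearranging demand gives qd = 158 - 4p. Without the control the market clears where 158 - 4p = 7p - 194, i.e. p* = 32 and q* = 30.
The ceiling of 30 is below the equilibrium price 32, so it binds.
At p = 30: qd = 158 - 4·30 = 38 and qs = 7·30 - 194 = 16.
Producer surplus without the control is ½ · (32 - 194/7) · 30 = 450/7.
With the ceiling, producers sell 16 units at 30, so PS = ½ · (30 - 194/7) · 16 = 128/7.
Change in producer surplus = 128/7 - 450/7 = -46.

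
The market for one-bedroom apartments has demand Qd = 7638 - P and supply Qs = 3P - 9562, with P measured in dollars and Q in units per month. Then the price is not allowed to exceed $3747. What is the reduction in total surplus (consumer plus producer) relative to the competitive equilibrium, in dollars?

1834854

Equilibrium: 7638 - P = 3P - 9562, so 17200 = 4P and P* = 4300, Q* = 3338.
The ceiling of 3747 is below the equilibrium price 4300, so it binds.
At P = 3747: Qd = 7638 - 3747 = 3891 and Qs = 3·3747 - 9562 = 1679.
Quantity traded falls to 1679. At Q = 1679 the demand price is 7638 - 1679 = 5959 and the supply price is (9562 + 1679)/3 = 3747.
Deadweight loss = ½ · (5959 - 3747) · (3338 - 1679) = ½ · 2212 · 1659 = 1834854.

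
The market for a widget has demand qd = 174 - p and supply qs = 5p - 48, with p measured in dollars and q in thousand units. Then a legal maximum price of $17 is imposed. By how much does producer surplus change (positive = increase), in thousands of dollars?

-1740

Equilibrium: 174 - p = 5p - 48, so 222 = 6p and p* = 37, q* = 137.
The ceiling of 17 is below the equilibrium price 37, so it binds.
At p = 17: qd = 174 - 17 = 157 and qs = 5·17 - 48 = 37.
Producer surplus without the control is ½ · (37 - 9.6) · 137 = 1876.9.
With the ceiling, producers sell 37 units at 17, so PS = ½ · (17 - 9.6) · 37 = 136.9.
Change in producer surplus = 136.9 - 1876.9 = -1740.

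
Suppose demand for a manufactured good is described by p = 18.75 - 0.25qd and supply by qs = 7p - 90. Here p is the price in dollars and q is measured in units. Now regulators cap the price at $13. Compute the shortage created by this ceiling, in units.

Rearranging demand gives qd = 75 - 4p. Without the control the market clears where 75 - 4p = 7p - 90, i.e. p* = 15 and q* = 15.
The ceiling of 13 is below the equilibrium price 15, so it binds.
At p = 13: qd = 75 - 4·13 = 23 and qs = 7·13 - 90 = 1.
Shortage = qd - qs = 23 - 1 = 22.

22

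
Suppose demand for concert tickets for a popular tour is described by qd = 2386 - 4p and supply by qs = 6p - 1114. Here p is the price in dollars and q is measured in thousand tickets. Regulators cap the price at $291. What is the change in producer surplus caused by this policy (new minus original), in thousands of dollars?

In a free market, 2386 - 4p = 6p - 1114 gives the equilibrium p* = 350, q* = 986.
Since 291 < 350, the ceiling is binding.
At p = 291: qd = 2386 - 4·291 = 1222 and qs = 6·291 - 1114 = 632.
Producer surplus without the control is ½ · (350 - 557/3) · 986 = 243049/3.
With the ceiling, producers sell 632 units at 291, so PS = ½ · (291 - 557/3) · 632 = 99856/3.
Change in producer surplus = 99856/3 - 243049/3 = -47731.

-47731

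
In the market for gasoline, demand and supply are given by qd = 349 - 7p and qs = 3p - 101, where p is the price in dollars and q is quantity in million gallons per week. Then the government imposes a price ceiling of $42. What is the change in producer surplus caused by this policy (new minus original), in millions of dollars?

In a free market, 349 - 7p = 3p - 101 gives the equilibrium p* = 45, q* = 34.
Because the ceiling (42) lies below the market-clearing price, it is binding.
At p = 42: qd = 349 - 7·42 = 55 and qs = 3·42 - 101 = 25.
Producer surplus without the control is ½ · (45 - 101/3) · 34 = 578/3.
With the ceiling, producers sell 25 units at 42, so PS = ½ · (42 - 101/3) · 25 = 625/6.
Change in producer surplus = 625/6 - 578/3 = -88.5.

-88.5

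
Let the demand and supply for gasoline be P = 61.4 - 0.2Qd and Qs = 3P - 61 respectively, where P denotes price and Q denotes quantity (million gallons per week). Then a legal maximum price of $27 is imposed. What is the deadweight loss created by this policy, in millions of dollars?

Rearranging demand gives Qd = 307 - 5P. In a free market, 307 - 5P = 3P - 61 gives the equilibrium P* = 46, Q* = 77.
Because the ceiling (27) lies below the market-clearing price, it is binding.
At P = 27: Qd = 307 - 5·27 = 172 and Qs = 3·27 - 61 = 20.
Quantity traded falls to 20. At Q = 20 the demand price is (307 - 20)/5 = 57.4 and the supply price is (61 + 20)/3 = 27.
Deadweight loss = ½ · (57.4 - 27) · (77 - 20) = ½ · 30.4 · 57 = 866.4.

866.4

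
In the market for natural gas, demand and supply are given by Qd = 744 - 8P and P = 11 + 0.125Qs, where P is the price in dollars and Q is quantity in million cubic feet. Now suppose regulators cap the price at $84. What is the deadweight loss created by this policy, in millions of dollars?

Rearranging supply gives Qs = 8P - 88. Setting quantity demanded equal to quantity supplied, 744 - 8P = 8P - 88, gives P* = 52 and Q* = 328.
Since 84 is above P* = 52, the ceiling does not bind and the free-market outcome prevails.
Since the control does not bind, no trades are prevented and deadweight loss is zero.

0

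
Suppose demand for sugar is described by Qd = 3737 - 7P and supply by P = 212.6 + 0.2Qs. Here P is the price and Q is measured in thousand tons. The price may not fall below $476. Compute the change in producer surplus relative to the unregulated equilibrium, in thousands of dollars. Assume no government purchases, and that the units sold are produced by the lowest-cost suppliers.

Rearranging supply gives Qs = 5P - 1063. Without the control the market clears where 3737 - 7P = 5P - 1063, i.e. P* = 400 and Q* = 937.
Because the floor (476) lies above the market-clearing price, it is binding.
At P = 476: Qd = 3737 - 7·476 = 405 and Qs = 5·476 - 1063 = 1317.
Producer surplus without the control is ½ · (400 - 212.6) · 937 = 87796.9.
With the floor, 405 units are sold at 476. The supply price at Q = 405 is 293.6, so PS = ½ · [(476 - 212.6) + (476 - 293.6)] · 405 = 90274.5.
Change in producer surplus = 90274.5 - 87796.9 = 2477.6.

2477.6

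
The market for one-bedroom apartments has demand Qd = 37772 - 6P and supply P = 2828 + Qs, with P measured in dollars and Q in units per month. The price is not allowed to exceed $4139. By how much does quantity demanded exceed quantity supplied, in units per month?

Rearranging supply gives Qs = P - 2828. In a free market, 37772 - 6P = P - 2828 gives the equilibrium P* = 5800, Q* = 2972.
Because the ceiling (4139) lies below the market-clearing price, it is binding.
At P = 4139: Qd = 37772 - 6·4139 = 12938 and Qs = 4139 - 2828 = 1311.
Shortage = Qd - Qs = 12938 - 1311 = 11627.

11627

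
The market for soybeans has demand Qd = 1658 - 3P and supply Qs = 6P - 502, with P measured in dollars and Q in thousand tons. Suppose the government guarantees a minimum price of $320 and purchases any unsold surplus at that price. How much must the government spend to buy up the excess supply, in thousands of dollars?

230400

In a free market, 1658 - 3P = 6P - 502 gives the equilibrium P* = 240, Q* = 938.
Because the floor (320) lies above the market-clearing price, it is binding.
At P = 320: Qd = 1658 - 3·320 = 698 and Qs = 6·320 - 502 = 1418.
Surplus = Qs - Qd = 720.
Government expenditure = surplus × support price = 720 × 320 = 230400.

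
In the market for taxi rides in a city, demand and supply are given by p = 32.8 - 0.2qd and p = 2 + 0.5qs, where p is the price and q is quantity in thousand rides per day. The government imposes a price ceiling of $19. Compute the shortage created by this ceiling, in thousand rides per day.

Rearranging demand gives qd = 164 - 5p; rearranging supply gives qs = 2p - 4. In a free market, 164 - 5p = 2p - 4 gives the equilibrium p* = 24, q* = 44.
The ceiling of 19 is below the equilibrium price 24, so it binds.
At p = 19: qd = 164 - 5·19 = 69 and qs = 2·19 - 4 = 34.
Shortage = qd - qs = 69 - 34 = 35.

35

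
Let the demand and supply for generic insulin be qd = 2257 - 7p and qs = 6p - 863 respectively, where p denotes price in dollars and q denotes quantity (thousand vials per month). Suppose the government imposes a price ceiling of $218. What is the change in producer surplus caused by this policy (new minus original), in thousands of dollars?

In a free market, 2257 - 7p = 6p - 863 gives the equilibrium p* = 240, q* = 577.
Because the ceiling (218) lies below the market-clearing price, it is binding.
At p = 218: qd = 2257 - 7·218 = 731 and qs = 6·218 - 863 = 445.
Producer surplus without the control is ½ · (240 - 863/6) · 577 = 332929/12.
With the ceiling, producers sell 445 units at 218, so PS = ½ · (218 - 863/6) · 445 = 198025/12.
Change in producer surplus = 198025/12 - 332929/12 = -11242.

-11242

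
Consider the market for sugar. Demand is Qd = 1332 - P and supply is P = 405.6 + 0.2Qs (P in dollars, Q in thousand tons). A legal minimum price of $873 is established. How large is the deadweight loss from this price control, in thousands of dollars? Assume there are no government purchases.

Rearranging supply gives Qs = 5P - 2028. In a free market, 1332 - P = 5P - 2028 gives the equilibrium P* = 560, Q* = 772.
Since 873 > 560, the floor is binding.
At P = 873: Qd = 1332 - 873 = 459 and Qs = 5·873 - 2028 = 2337.
Quantity traded falls to 459. At Q = 459 the demand price is 1332 - 459 = 873 and the supply price is (2028 + 459)/5 = 497.4.
Deadweight loss = ½ · (873 - 497.4) · (772 - 459) = ½ · 375.6 · 313 = 58781.4.

58781.4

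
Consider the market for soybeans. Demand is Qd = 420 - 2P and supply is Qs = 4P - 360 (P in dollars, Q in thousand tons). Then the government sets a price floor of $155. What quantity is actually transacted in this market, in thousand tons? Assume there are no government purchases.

110

Without the control the market clears where 420 - 2P = 4P - 360, i.e. P* = 130 and Q* = 160.
Because the floor (155) lies above the market-clearing price, it is binding.
At P = 155: Qd = 420 - 2·155 = 110 and Qs = 4·155 - 360 = 260.
The quantity actually transacted is the short side, demand: 110.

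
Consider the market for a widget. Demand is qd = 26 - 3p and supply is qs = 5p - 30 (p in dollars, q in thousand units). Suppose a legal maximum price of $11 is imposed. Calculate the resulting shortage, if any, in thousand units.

0

Setting quantity demanded equal to quantity supplied, 26 - 3p = 5p - 30, gives p* = 7 and q* = 5.
Since 11 is above p* = 7, the ceiling does not bind and the free-market outcome prevails.
Since the control does not bind, there is no shortage.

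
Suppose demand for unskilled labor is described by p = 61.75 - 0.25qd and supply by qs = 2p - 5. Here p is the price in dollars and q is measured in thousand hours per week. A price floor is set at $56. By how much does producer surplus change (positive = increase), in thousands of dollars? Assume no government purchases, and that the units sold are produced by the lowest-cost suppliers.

Rearranging demand gives qd = 247 - 4p. Setting quantity demanded equal to quantity supplied, 247 - 4p = 2p - 5, gives p* = 42 and q* = 79.
Since 56 > 42, the floor is binding.
At p = 56: qd = 247 - 4·56 = 23 and qs = 2·56 - 5 = 107.
Producer surplus without the control is ½ · (42 - 2.5) · 79 = 1560.25.
With the floor, 23 units are sold at 56. The supply price at q = 23 is 14, so PS = ½ · [(56 - 2.5) + (56 - 14)] · 23 = 1098.25.
Change in producer surplus = 1098.25 - 1560.25 = -462.

-462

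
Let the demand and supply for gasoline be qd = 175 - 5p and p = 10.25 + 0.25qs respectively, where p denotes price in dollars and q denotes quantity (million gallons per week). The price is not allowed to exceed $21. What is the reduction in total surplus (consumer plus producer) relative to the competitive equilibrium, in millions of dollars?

32.4

Rearranging supply gives qs = 4p - 41. Setting quantity demanded equal to quantity supplied, 175 - 5p = 4p - 41, gives p* = 24 and q* = 55.
Since 21 < 24, the ceiling is binding.
At p = 21: qd = 175 - 5·21 = 70 and qs = 4·21 - 41 = 43.
Quantity traded falls to 43. At q = 43 the demand price is (175 - 43)/5 = 26.4 and the supply price is (41 + 43)/4 = 21.
Deadweight loss = ½ · (26.4 - 21) · (55 - 43) = ½ · 5.4 · 12 = 32.4.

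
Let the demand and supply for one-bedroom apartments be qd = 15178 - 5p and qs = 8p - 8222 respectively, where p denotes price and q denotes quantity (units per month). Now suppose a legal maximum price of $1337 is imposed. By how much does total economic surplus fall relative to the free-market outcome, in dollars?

In a free market, 15178 - 5p = 8p - 8222 gives the equilibrium p* = 1800, q* = 6178.
Because the ceiling (1337) lies below the market-clearing price, it is binding.
At p = 1337: qd = 15178 - 5·1337 = 8493 and qs = 8·1337 - 8222 = 2474.
Quantity traded falls to 2474. At q = 2474 the demand price is (15178 - 2474)/5 = 2540.8 and the supply price is (8222 + 2474)/8 = 1337.
Deadweight loss = ½ · (2540.8 - 1337) · (6178 - 2474) = ½ · 1203.8 · 3704 = 2229437.6.

2229437.6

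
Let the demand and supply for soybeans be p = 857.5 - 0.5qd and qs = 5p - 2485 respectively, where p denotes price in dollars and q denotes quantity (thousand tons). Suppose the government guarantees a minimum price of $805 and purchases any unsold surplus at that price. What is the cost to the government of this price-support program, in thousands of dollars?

Rearranging demand gives qd = 1715 - 2p. Without the control the market clears where 1715 - 2p = 5p - 2485, i.e. p* = 600 and q* = 515.
Since 805 > 600, the floor is binding.
At p = 805: qd = 1715 - 2·805 = 105 and qs = 5·805 - 2485 = 1540.
Surplus = qs - qd = 1435.
Government expenditure = surplus × support price = 1435 × 805 = 1155175.

1155175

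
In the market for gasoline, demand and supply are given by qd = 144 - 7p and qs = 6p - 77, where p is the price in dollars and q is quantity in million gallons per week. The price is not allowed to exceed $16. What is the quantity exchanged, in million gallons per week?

19

Setting quantity demanded equal to quantity supplied, 144 - 7p = 6p - 77, gives p* = 17 and q* = 25.
Because the ceiling (16) lies below the market-clearing price, it is binding.
At p = 16: qd = 144 - 7·16 = 32 and qs = 6·16 - 77 = 19.
The quantity actually transacted is the short side, supply: 19.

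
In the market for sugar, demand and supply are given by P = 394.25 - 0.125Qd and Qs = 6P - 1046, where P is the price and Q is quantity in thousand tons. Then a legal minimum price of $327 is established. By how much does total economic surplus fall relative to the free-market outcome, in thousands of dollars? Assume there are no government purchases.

6804

Rearranging demand gives Qd = 3154 - 8P. Equilibrium: 3154 - 8P = 6P - 1046, so 4200 = 14P and P* = 300, Q* = 754.
Since 327 > 300, the floor is binding.
At P = 327: Qd = 3154 - 8·327 = 538 and Qs = 6·327 - 1046 = 916.
Quantity traded falls to 538. At Q = 538 the demand price is (3154 - 538)/8 = 327 and the supply price is (1046 + 538)/6 = 264.
Deadweight loss = ½ · (327 - 264) · (754 - 538) = ½ · 63 · 216 = 6804.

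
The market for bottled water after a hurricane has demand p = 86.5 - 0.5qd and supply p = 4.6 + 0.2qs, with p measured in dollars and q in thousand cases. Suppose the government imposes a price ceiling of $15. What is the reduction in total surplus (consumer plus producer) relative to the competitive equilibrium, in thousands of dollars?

Rearranging demand gives qd = 173 - 2p; rearranging supply gives qs = 5p - 23. Equilibrium: 173 - 2p = 5p - 23, so 196 = 7p and p* = 28, q* = 117.
Since 15 < 28, the ceiling is binding.
At p = 15: qd = 173 - 2·15 = 143 and qs = 5·15 - 23 = 52.
Quantity traded falls to 52. At q = 52 the demand price is (173 - 52)/2 = 60.5 and the supply price is (23 + 52)/5 = 15.
Deadweight loss = ½ · (60.5 - 15) · (117 - 52) = ½ · 45.5 · 65 = 1478.75.

1478.75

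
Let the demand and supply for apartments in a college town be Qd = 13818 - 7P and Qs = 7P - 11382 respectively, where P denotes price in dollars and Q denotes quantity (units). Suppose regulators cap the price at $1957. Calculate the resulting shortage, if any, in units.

0

Equilibrium: 13818 - 7P = 7P - 11382, so 25200 = 14P and P* = 1800, Q* = 1218.
Since 1957 is above P* = 1800, the ceiling does not bind and the free-market outcome prevails.
Since the control does not bind, there is no shortage.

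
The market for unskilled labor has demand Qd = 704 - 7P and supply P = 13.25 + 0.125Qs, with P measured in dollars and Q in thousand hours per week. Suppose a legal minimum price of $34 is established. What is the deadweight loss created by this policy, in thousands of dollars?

Rearranging supply gives Qs = 8P - 106. Without the control the market clears where 704 - 7P = 8P - 106, i.e. P* = 54 and Q* = 326.
The floor of 34 is below the equilibrium price 54, so it is not binding; the market clears at P* = 54, Q* = 326.
Since the control does not bind, no trades are prevented and deadweight loss is zero.

0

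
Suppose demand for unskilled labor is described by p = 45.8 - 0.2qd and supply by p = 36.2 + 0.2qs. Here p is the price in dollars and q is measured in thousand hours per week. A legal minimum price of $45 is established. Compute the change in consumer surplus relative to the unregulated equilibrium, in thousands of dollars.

Rearranging demand gives qd = 229 - 5p; rearranging supply gives qs = 5p - 181. Without the control the market clears where 229 - 5p = 5p - 181, i.e. p* = 41 and q* = 24.
The floor of 45 is above the equilibrium price 41, so it binds.
At p = 45: qd = 229 - 5·45 = 4 and qs = 5·45 - 181 = 44.
Consumer surplus without the control is ½ · (45.8 - 41) · 24 = 57.6.
With the floor, consumers buy 4 units at 45, so CS = ½ · (45.8 - 45) · 4 = 1.6.
Change in consumer surplus = 1.6 - 57.6 = -56.

-56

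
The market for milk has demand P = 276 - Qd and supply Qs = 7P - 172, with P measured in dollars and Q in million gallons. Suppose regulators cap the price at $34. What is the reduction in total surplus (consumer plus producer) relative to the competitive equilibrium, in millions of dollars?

13552

Rearranging demand gives Qd = 276 - P. Equilibrium: 276 - P = 7P - 172, so 448 = 8P and P* = 56, Q* = 220.
Since 34 < 56, the ceiling is binding.
At P = 34: Qd = 276 - 34 = 242 and Qs = 7·34 - 172 = 66.
Quantity traded falls to 66. At Q = 66 the demand price is 276 - 66 = 210 and the supply price is (172 + 66)/7 = 34.
Deadweight loss = ½ · (210 - 34) · (220 - 66) = ½ · 176 · 154 = 13552.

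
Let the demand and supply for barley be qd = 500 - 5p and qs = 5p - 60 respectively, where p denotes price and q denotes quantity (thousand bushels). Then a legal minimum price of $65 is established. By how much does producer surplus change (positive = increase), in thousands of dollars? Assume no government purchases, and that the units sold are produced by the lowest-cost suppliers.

1372.5

Without the control the market clears where 500 - 5p = 5p - 60, i.e. p* = 56 and q* = 220.
The floor of 65 is above the equilibrium price 56, so it binds.
At p = 65: qd = 500 - 5·65 = 175 and qs = 5·65 - 60 = 265.
Producer surplus without the control is ½ · (56 - 12) · 220 = 4840.
With the floor, 175 units are sold at 65. The supply price at q = 175 is 47, so PS = ½ · [(65 - 12) + (65 - 47)] · 175 = 6212.5.
Change in producer surplus = 6212.5 - 4840 = 1372.5.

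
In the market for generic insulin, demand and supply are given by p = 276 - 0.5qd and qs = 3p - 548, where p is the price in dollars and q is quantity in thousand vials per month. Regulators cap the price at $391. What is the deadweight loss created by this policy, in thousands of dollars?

0

Rearranging demand gives qd = 552 - 2p. Equilibrium: 552 - 2p = 3p - 548, so 1100 = 5p and p* = 220, q* = 112.
Since 391 is above p* = 220, the ceiling does not bind and the free-market outcome prevails.
Since the control does not bind, no trades are prevented and deadweight loss is zero.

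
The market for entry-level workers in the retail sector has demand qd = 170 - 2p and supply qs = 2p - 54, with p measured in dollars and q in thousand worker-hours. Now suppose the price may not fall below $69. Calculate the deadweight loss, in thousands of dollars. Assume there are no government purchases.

Without the control the market clears where 170 - 2p = 2p - 54, i.e. p* = 56 and q* = 58.
Because the floor (69) lies above the market-clearing price, it is binding.
At p = 69: qd = 170 - 2·69 = 32 and qs = 2·69 - 54 = 84.
Quantity traded falls to 32. At q = 32 the demand price is (170 - 32)/2 = 69 and the supply price is (54 + 32)/2 = 43.
Deadweight loss = ½ · (69 - 43) · (58 - 32) = ½ · 26 · 26 = 338.

338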